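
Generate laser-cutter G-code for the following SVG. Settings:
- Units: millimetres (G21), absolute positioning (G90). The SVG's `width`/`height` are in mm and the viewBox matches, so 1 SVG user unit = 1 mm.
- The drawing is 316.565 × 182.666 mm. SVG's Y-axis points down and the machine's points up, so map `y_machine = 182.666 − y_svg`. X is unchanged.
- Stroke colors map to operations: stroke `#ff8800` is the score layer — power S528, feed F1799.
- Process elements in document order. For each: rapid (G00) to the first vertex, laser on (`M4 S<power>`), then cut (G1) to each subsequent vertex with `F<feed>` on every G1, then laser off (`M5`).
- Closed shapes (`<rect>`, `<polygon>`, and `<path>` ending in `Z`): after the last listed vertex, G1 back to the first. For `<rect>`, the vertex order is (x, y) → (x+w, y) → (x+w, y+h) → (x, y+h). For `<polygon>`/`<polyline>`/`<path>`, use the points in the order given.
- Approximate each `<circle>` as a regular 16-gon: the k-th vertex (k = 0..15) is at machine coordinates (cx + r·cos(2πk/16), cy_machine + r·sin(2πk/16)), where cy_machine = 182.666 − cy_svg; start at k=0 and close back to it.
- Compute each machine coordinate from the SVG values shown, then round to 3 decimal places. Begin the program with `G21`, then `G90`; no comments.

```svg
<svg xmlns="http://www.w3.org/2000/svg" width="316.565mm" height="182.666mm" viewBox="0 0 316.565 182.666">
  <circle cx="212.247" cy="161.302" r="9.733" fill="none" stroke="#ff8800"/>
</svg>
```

G21
G90
G00 X221.980 Y21.364
M4 S528
G1 X221.239 Y25.089 F1799
G1 X219.129 Y28.246 F1799
G1 X215.972 Y30.356 F1799
G1 X212.247 Y31.097 F1799
G1 X208.522 Y30.356 F1799
G1 X205.365 Y28.246 F1799
G1 X203.255 Y25.089 F1799
G1 X202.514 Y21.364 F1799
G1 X203.255 Y17.639 F1799
G1 X205.365 Y14.482 F1799
G1 X208.522 Y12.372 F1799
G1 X212.247 Y11.631 F1799
G1 X215.972 Y12.372 F1799
G1 X219.129 Y14.482 F1799
G1 X221.239 Y17.639 F1799
G1 X221.980 Y21.364 F1799
M5

Since the viewBox matches the mm dimensions, user units are millimetres directly. The only transform is the Y-flip y_m = 182.666 − y_svg.

Shape 1 is a circle drawn with `<circle>`. Its stroke #ff8800 means score at S528, F1799. After flipping Y the toolpath is (221.980,21.364) → (221.239,25.089) → (219.129,28.246) → (215.972,30.356) → (212.247,31.097) → (208.522,30.356) → (205.365,28.246) → (203.255,25.089) → (202.514,21.364) → (203.255,17.639) → (205.365,14.482) → (208.522,12.372) → (212.247,11.631) → (215.972,12.372) → (219.129,14.482) → (221.239,17.639) → (221.980,21.364), returning to the start.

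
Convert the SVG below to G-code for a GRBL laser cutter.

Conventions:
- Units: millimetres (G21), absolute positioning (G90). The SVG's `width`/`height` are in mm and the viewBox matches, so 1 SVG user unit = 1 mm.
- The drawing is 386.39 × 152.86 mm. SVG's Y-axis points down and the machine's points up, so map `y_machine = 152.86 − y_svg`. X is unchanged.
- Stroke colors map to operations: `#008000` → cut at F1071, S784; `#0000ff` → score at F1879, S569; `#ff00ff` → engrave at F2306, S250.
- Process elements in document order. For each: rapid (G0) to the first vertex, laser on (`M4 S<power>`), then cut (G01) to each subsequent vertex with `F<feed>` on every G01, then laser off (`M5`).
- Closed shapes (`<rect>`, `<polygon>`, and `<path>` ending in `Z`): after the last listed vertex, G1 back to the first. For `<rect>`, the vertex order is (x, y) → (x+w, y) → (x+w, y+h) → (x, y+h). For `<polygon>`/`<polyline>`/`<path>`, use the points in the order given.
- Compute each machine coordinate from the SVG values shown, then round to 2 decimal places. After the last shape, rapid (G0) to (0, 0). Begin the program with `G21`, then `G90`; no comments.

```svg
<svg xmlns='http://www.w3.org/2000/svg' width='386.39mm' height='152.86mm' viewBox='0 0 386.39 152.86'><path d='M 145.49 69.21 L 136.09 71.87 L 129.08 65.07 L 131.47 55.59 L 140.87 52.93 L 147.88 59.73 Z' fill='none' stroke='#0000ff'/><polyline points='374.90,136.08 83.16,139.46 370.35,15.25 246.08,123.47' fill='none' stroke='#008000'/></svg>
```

G21
G90
G0 X145.49 Y83.65
M4 S569
G01 X136.09 Y80.99 F1879
G01 X129.08 Y87.79 F1879
G01 X131.47 Y97.27 F1879
G01 X140.87 Y99.93 F1879
G01 X147.88 Y93.13 F1879
G01 X145.49 Y83.65 F1879
M5
G0 X374.90 Y16.78
M4 S784
G01 X83.16 Y13.40 F1071
G01 X370.35 Y137.61 F1071
G01 X246.08 Y29.39 F1071
M5
G0 X0.00 Y0.00

Since the viewBox matches the mm dimensions, user units are millimetres directly. The only transform is the Y-flip y_m = 152.86 − y_svg.

Shape 1 is a regular polygon drawn with `<path>`. Its stroke #0000ff means score at S569, F1879. After flipping Y the toolpath is (145.49,83.65) → (136.09,80.99) → (129.08,87.79) → (131.47,97.27) → (140.87,99.93) → (147.88,93.13) → (145.49,83.65), returning to the start.

Shape 2 is a open polyline drawn with `<polyline>`. Its stroke #008000 means cut at S784, F1071. After flipping Y the toolpath is (374.90,16.78) → (83.16,13.40) → (370.35,137.61) → (246.08,29.39).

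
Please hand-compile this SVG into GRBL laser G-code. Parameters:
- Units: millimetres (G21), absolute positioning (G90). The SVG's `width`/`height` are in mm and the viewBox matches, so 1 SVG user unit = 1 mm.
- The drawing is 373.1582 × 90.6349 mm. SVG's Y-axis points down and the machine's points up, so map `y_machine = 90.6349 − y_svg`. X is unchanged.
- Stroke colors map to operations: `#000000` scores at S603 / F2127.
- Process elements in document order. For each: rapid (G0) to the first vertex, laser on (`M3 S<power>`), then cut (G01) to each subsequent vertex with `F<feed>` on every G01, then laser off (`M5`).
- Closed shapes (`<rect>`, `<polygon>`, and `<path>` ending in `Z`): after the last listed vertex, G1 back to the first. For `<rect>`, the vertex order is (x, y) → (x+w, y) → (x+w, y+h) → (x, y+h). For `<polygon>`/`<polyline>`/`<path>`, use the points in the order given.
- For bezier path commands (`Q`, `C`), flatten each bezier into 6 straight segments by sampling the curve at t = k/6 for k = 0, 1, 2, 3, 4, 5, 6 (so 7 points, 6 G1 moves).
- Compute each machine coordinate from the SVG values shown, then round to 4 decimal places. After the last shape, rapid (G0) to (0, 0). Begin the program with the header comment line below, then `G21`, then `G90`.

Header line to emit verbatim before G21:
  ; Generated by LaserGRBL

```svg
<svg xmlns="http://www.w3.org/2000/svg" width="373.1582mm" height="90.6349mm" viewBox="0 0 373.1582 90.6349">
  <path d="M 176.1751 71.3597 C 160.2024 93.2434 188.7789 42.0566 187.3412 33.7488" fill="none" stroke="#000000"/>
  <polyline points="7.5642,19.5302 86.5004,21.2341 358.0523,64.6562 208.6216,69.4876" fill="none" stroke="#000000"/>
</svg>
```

; Generated by LaserGRBL
G21
G90
G0 X176.1751 Y19.2752
M3 S603
G01 X171.5560 Y13.8858 F2127
G01 X172.2905 Y17.4539 F2127
G01 X176.3075 Y26.7588 F2127
G01 X181.5358 Y38.5797 F2127
G01 X185.9041 Y49.6958 F2127
G01 X187.3412 Y56.8861 F2127
M5
G0 X7.5642 Y71.1047
M3 S603
G01 X86.5004 Y69.4008 F2127
G01 X358.0523 Y25.9787 F2127
G01 X208.6216 Y21.1473 F2127
M5
G0 X0.0000 Y0.0000

Since the viewBox matches the mm dimensions, user units are millimetres directly. The only transform is the Y-flip y_m = 90.6349 − y_svg.

Shape 1 is a cubic bezier drawn with `<path>`. Its stroke #000000 means score at S603, F2127. After flipping Y the toolpath is (176.1751,19.2752) → (171.5560,13.8858) → (172.2905,17.4539) → (176.3075,26.7588) → (181.5358,38.5797) → (185.9041,49.6958) → (187.3412,56.8861).

Shape 2 is a open polyline drawn with `<polyline>`. Its stroke #000000 means score at S603, F2127. After flipping Y the toolpath is (7.5642,71.1047) → (86.5004,69.4008) → (358.0523,25.9787) → (208.6216,21.1473).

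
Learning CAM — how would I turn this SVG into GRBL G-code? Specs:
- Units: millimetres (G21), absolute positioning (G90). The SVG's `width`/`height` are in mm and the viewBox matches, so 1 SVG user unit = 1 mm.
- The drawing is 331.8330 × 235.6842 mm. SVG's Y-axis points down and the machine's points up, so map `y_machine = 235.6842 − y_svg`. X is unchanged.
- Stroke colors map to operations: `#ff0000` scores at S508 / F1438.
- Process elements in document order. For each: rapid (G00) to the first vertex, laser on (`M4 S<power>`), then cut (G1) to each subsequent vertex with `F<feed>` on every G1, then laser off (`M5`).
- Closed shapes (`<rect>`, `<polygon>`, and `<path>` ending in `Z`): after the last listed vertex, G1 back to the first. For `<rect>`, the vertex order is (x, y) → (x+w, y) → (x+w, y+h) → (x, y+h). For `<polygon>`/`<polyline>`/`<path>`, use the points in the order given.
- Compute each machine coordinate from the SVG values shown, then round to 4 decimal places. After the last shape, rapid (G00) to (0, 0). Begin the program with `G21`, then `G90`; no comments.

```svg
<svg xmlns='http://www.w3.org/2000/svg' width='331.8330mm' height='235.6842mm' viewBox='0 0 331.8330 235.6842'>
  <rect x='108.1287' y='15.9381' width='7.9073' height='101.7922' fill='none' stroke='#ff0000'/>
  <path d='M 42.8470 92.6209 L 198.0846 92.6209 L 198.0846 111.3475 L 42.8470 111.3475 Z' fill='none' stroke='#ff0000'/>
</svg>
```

1 u = 1 mm; y_m = 235.6842 − y.

[1] `<rect>` rectangle, #ff0000→score S508 F1438: (108.1287,219.7461) → (116.0360,219.7461) → (116.0360,117.9539) → (108.1287,117.9539) → (108.1287,219.7461) (closed)

[2] `<path>` rectangle, #ff0000→score S508 F1438: (42.8470,143.0633) → (198.0846,143.0633) → (198.0846,124.3367) → (42.8470,124.3367) → (42.8470,143.0633) (closed)

G21
G90
G00 X108.1287 Y219.7461
M4 S508
G1 X116.0360 Y219.7461 F1438
G1 X116.0360 Y117.9539 F1438
G1 X108.1287 Y117.9539 F1438
G1 X108.1287 Y219.7461 F1438
M5
G00 X42.8470 Y143.0633
M4 S508
G1 X198.0846 Y143.0633 F1438
G1 X198.0846 Y124.3367 F1438
G1 X42.8470 Y124.3367 F1438
G1 X42.8470 Y143.0633 F1438
M5
G00 X0.0000 Y0.0000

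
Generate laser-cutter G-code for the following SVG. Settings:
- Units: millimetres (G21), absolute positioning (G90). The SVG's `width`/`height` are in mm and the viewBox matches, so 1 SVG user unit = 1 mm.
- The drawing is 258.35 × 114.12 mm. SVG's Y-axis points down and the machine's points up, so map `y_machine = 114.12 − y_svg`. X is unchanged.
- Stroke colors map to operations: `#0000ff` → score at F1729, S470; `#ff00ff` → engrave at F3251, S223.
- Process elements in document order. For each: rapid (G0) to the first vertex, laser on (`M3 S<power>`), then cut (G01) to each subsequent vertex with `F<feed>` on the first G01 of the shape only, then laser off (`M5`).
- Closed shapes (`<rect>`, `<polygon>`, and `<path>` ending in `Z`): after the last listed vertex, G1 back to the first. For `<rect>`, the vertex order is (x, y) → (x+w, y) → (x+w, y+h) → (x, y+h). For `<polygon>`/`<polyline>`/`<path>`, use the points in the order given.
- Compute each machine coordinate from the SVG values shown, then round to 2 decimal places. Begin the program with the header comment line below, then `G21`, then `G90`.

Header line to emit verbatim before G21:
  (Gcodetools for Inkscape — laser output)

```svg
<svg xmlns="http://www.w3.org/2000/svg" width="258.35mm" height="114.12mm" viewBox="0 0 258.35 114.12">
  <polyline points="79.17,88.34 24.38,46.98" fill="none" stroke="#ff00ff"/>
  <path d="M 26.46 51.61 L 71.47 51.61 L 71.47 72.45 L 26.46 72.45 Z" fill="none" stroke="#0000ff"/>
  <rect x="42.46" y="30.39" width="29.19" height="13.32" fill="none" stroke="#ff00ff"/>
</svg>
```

1 u = 1 mm; y_m = 114.12 − y.

[1] `<polyline>` line segment, #ff00ff→engrave S223 F3251: (79.17,25.78) → (24.38,67.14)

[2] `<path>` rectangle, #0000ff→score S470 F1729: (26.46,62.51) → (71.47,62.51) → (71.47,41.67) → (26.46,41.67) → (26.46,62.51) (closed)

[3] `<rect>` rectangle, #ff00ff→engrave S223 F3251: (42.46,83.73) → (71.65,83.73) → (71.65,70.41) → (42.46,70.41) → (42.46,83.73) (closed)

(Gcodetools for Inkscape — laser output)
G21
G90
G0 X79.17 Y25.78
M3 S223
G01 X24.38 Y67.14 F3251
M5
G0 X26.46 Y62.51
M3 S470
G01 X71.47 Y62.51 F1729
G01 X71.47 Y41.67
G01 X26.46 Y41.67
G01 X26.46 Y62.51
M5
G0 X42.46 Y83.73
M3 S223
G01 X71.65 Y83.73 F3251
G01 X71.65 Y70.41
G01 X42.46 Y70.41
G01 X42.46 Y83.73
M5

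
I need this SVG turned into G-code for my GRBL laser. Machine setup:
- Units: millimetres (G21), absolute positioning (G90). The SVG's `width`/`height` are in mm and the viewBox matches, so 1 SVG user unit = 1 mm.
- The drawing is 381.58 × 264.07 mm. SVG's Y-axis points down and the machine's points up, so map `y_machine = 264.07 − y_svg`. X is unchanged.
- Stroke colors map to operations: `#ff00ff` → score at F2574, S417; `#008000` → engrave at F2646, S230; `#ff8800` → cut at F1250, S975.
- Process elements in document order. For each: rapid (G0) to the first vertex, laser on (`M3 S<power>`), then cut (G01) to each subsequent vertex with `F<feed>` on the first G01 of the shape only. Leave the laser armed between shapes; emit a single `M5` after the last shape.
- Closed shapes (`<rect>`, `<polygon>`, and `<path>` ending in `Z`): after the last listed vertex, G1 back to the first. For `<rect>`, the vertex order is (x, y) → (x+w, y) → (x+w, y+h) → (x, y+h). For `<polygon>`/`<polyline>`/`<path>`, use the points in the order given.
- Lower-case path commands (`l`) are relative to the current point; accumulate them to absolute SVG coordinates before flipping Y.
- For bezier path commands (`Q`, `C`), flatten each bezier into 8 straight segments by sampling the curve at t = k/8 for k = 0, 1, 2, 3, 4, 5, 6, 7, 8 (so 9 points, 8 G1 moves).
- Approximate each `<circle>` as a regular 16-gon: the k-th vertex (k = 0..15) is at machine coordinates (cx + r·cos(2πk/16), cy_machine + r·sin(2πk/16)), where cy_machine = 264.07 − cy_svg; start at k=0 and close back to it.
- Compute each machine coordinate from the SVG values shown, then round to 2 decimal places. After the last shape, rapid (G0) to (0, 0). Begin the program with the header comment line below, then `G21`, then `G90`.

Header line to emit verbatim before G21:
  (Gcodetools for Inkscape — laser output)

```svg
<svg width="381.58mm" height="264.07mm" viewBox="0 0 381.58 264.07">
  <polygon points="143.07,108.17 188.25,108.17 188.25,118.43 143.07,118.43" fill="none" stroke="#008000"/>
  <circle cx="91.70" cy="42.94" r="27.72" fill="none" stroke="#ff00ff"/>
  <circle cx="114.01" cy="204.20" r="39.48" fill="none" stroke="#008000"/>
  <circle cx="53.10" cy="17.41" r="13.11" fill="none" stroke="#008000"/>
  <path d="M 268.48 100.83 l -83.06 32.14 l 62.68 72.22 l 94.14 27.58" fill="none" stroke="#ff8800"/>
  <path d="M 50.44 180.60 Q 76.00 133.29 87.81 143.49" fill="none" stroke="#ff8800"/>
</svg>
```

viewBox `0 0 381.58 264.07` with mm width/height → 1 unit = 1 mm. Flip: y_m = 264.07 − y_svg.

**Shape 1** — `<polygon>` rectangle, stroke `#008000` → engrave (S230, F2646). Machine vertices: (143.07,155.90) → (188.25,155.90) → (188.25,145.64) → (143.07,145.64) → (143.07,155.90). Closed: final G1 returns to the first vertex.

**Shape 2** — `<circle>` circle, stroke `#ff00ff` → score (S417, F2574). Machine vertices: (119.42,221.13) → (117.31,231.74) → (111.30,240.73) → (102.31,246.74) → (91.70,248.85) → (81.09,246.74) → (72.10,240.73) → (66.09,231.74) → (63.98,221.13) → (66.09,210.52) → (72.10,201.53) → (81.09,195.52) → (91.70,193.41) → (102.31,195.52) → (111.30,201.53) → (117.31,210.52) → (119.42,221.13). Closed: final G1 returns to the first vertex.

**Shape 3** — `<circle>` circle, stroke `#008000` → engrave (S230, F2646). Machine vertices: (153.49,59.87) → (150.48,74.98) → (141.93,87.79) → (129.12,96.34) → (114.01,99.35) → (98.90,96.34) → (86.09,87.79) → (77.54,74.98) → (74.53,59.87) → (77.54,44.76) → (86.09,31.95) → (98.90,23.40) → (114.01,20.39) → (129.12,23.40) → (141.93,31.95) → (150.48,44.76) → (153.49,59.87). Closed: final G1 returns to the first vertex.

**Shape 4** — `<circle>` circle, stroke `#008000` → engrave (S230, F2646). Machine vertices: (66.21,246.66) → (65.21,251.68) → (62.37,255.93) → (58.12,258.77) → (53.10,259.77) → (48.08,258.77) → (43.83,255.93) → (40.99,251.68) → (39.99,246.66) → (40.99,241.64) → (43.83,237.39) → (48.08,234.55) → (53.10,233.55) → (58.12,234.55) → (62.37,237.39) → (65.21,241.64) → (66.21,246.66). Closed: final G1 returns to the first vertex.

**Shape 5** — `<path>` open polyline, stroke `#ff8800` → cut (S975, F1250). Machine vertices: (268.48,163.24) → (185.42,131.10) → (248.10,58.88) → (342.24,31.30). Open path.

**Shape 6** — `<path>` quadratic bezier, stroke `#ff8800` → cut (S975, F1250). Control points (SVG): P0=(50.44,180.60), P1=(76.00,133.29), P2=(87.81,143.49); sampled at t=k/8. Machine vertices: (50.44,83.47) → (56.62,94.40) → (62.36,103.53) → (67.68,110.87) → (72.56,116.40) → (77.02,120.14) → (81.05,122.09) → (84.64,122.23) → (87.81,120.58). Open path.

(Gcodetools for Inkscape — laser output)
G21
G90
G0 X143.07 Y155.90
M3 S230
G01 X188.25 Y155.90 F2646
G01 X188.25 Y145.64
G01 X143.07 Y145.64
G01 X143.07 Y155.90
G0 X119.42 Y221.13
M3 S417
G01 X117.31 Y231.74 F2574
G01 X111.30 Y240.73
G01 X102.31 Y246.74
G01 X91.70 Y248.85
G01 X81.09 Y246.74
G01 X72.10 Y240.73
G01 X66.09 Y231.74
G01 X63.98 Y221.13
G01 X66.09 Y210.52
G01 X72.10 Y201.53
G01 X81.09 Y195.52
G01 X91.70 Y193.41
G01 X102.31 Y195.52
G01 X111.30 Y201.53
G01 X117.31 Y210.52
G01 X119.42 Y221.13
G0 X153.49 Y59.87
M3 S230
G01 X150.48 Y74.98 F2646
G01 X141.93 Y87.79
G01 X129.12 Y96.34
G01 X114.01 Y99.35
G01 X98.90 Y96.34
G01 X86.09 Y87.79
G01 X77.54 Y74.98
G01 X74.53 Y59.87
G01 X77.54 Y44.76
G01 X86.09 Y31.95
G01 X98.90 Y23.40
G01 X114.01 Y20.39
G01 X129.12 Y23.40
G01 X141.93 Y31.95
G01 X150.48 Y44.76
G01 X153.49 Y59.87
G0 X66.21 Y246.66
M3 S230
G01 X65.21 Y251.68 F2646
G01 X62.37 Y255.93
G01 X58.12 Y258.77
G01 X53.10 Y259.77
G01 X48.08 Y258.77
G01 X43.83 Y255.93
G01 X40.99 Y251.68
G01 X39.99 Y246.66
G01 X40.99 Y241.64
G01 X43.83 Y237.39
G01 X48.08 Y234.55
G01 X53.10 Y233.55
G01 X58.12 Y234.55
G01 X62.37 Y237.39
G01 X65.21 Y241.64
G01 X66.21 Y246.66
G0 X268.48 Y163.24
M3 S975
G01 X185.42 Y131.10 F1250
G01 X248.10 Y58.88
G01 X342.24 Y31.30
G0 X50.44 Y83.47
M3 S975
G01 X56.62 Y94.40 F1250
G01 X62.36 Y103.53
G01 X67.68 Y110.87
G01 X72.56 Y116.40
G01 X77.02 Y120.14
G01 X81.05 Y122.09
G01 X84.64 Y122.23
G01 X87.81 Y120.58
M5
G0 X0.00 Y0.00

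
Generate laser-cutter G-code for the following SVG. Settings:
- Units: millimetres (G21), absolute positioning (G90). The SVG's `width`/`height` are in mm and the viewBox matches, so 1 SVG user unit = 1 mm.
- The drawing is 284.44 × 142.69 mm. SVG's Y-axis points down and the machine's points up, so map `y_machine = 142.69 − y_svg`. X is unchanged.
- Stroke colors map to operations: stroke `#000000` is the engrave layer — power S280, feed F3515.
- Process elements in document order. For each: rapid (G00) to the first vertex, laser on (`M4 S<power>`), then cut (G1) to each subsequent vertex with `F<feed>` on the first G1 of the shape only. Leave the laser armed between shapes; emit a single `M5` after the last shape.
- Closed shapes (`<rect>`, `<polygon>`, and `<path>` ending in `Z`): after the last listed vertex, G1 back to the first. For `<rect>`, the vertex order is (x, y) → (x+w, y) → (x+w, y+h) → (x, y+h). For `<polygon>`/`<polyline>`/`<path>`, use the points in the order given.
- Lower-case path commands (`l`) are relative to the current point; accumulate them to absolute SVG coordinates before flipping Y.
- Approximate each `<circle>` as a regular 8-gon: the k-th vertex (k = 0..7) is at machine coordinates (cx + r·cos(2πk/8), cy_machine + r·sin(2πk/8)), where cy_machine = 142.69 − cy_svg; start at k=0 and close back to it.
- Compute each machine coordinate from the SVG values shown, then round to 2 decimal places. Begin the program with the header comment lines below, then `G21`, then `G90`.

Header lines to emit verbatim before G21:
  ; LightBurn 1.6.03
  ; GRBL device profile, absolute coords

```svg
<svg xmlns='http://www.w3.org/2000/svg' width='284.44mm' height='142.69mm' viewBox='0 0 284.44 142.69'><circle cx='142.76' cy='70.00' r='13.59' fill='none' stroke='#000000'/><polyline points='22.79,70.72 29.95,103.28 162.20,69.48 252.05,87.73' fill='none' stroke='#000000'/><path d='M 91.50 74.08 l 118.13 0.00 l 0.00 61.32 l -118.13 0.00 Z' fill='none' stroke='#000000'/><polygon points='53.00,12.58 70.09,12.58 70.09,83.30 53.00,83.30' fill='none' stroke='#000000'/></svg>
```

viewBox `0 0 284.44 142.69` with mm width/height → 1 unit = 1 mm. Flip: y_m = 142.69 − y_svg.

**Shape 1** — `<circle>` circle, stroke `#000000` → engrave (S280, F3515). Machine vertices: (156.35,72.69) → (152.37,82.30) → (142.76,86.28) → (133.15,82.30) → (129.17,72.69) → (133.15,63.08) → (142.76,59.10) → (152.37,63.08) → (156.35,72.69). Closed: final G1 returns to the first vertex.

**Shape 2** — `<polyline>` open polyline, stroke `#000000` → engrave (S280, F3515). Machine vertices: (22.79,71.97) → (29.95,39.41) → (162.20,73.21) → (252.05,54.96). Open path.

**Shape 3** — `<path>` rectangle, stroke `#000000` → engrave (S280, F3515). Machine vertices: (91.50,68.61) → (209.63,68.61) → (209.63,7.29) → (91.50,7.29) → (91.50,68.61). Closed: final G1 returns to the first vertex.

**Shape 4** — `<polygon>` rectangle, stroke `#000000` → engrave (S280, F3515). Machine vertices: (53.00,130.11) → (70.09,130.11) → (70.09,59.39) → (53.00,59.39) → (53.00,130.11). Closed: final G1 returns to the first vertex.

; LightBurn 1.6.03
; GRBL device profile, absolute coords
G21
G90
G00 X156.35 Y72.69
M4 S280
G1 X152.37 Y82.30 F3515
G1 X142.76 Y86.28
G1 X133.15 Y82.30
G1 X129.17 Y72.69
G1 X133.15 Y63.08
G1 X142.76 Y59.10
G1 X152.37 Y63.08
G1 X156.35 Y72.69
G00 X22.79 Y71.97
M4 S280
G1 X29.95 Y39.41 F3515
G1 X162.20 Y73.21
G1 X252.05 Y54.96
G00 X91.50 Y68.61
M4 S280
G1 X209.63 Y68.61 F3515
G1 X209.63 Y7.29
G1 X91.50 Y7.29
G1 X91.50 Y68.61
G00 X53.00 Y130.11
M4 S280
G1 X70.09 Y130.11 F3515
G1 X70.09 Y59.39
G1 X53.00 Y59.39
G1 X53.00 Y130.11
M5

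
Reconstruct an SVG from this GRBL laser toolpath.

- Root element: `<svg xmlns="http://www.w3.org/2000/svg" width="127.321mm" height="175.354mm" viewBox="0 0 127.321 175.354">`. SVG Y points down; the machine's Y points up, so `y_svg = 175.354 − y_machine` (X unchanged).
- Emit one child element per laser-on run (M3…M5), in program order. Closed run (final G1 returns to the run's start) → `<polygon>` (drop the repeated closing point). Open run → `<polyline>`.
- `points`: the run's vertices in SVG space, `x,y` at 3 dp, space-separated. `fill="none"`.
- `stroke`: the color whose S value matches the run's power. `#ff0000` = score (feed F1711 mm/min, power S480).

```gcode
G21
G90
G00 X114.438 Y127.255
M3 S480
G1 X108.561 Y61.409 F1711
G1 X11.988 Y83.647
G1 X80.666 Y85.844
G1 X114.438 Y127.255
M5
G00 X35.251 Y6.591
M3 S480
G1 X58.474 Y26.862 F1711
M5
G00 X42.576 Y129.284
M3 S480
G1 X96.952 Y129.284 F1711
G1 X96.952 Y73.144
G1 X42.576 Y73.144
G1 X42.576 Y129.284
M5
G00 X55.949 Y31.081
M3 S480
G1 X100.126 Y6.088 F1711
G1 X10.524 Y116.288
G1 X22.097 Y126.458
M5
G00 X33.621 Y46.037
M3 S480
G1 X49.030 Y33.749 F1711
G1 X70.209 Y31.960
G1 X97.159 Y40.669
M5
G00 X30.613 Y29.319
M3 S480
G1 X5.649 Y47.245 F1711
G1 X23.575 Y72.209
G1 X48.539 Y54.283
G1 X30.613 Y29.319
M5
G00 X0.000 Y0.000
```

y_svg = 175.354 − y_m. Every run uses S480, so all elements get stroke `#ff0000` (score).

[1] closed run; points: 114.438,48.099 108.561,113.945 11.988,91.707 80.666,89.510

[2] open run; points: 35.251,168.763 58.474,148.492

[3] closed run; points: 42.576,46.070 96.952,46.070 96.952,102.210 42.576,102.210

[4] open run; points: 55.949,144.273 100.126,169.266 10.524,59.066 22.097,48.896

[5] open run; points: 33.621,129.317 49.030,141.605 70.209,143.394 97.159,134.685

[6] closed run; points: 30.613,146.035 5.649,128.109 23.575,103.145 48.539,121.071

<svg xmlns="http://www.w3.org/2000/svg" width="127.321mm" height="175.354mm" viewBox="0 0 127.321 175.354">
  <polygon points="114.438,48.099 108.561,113.945 11.988,91.707 80.666,89.510" fill="none" stroke="#ff0000"/>
  <polyline points="35.251,168.763 58.474,148.492" fill="none" stroke="#ff0000"/>
  <polygon points="42.576,46.070 96.952,46.070 96.952,102.210 42.576,102.210" fill="none" stroke="#ff0000"/>
  <polyline points="55.949,144.273 100.126,169.266 10.524,59.066 22.097,48.896" fill="none" stroke="#ff0000"/>
  <polyline points="33.621,129.317 49.030,141.605 70.209,143.394 97.159,134.685" fill="none" stroke="#ff0000"/>
  <polygon points="30.613,146.035 5.649,128.109 23.575,103.145 48.539,121.071" fill="none" stroke="#ff0000"/>
</svg>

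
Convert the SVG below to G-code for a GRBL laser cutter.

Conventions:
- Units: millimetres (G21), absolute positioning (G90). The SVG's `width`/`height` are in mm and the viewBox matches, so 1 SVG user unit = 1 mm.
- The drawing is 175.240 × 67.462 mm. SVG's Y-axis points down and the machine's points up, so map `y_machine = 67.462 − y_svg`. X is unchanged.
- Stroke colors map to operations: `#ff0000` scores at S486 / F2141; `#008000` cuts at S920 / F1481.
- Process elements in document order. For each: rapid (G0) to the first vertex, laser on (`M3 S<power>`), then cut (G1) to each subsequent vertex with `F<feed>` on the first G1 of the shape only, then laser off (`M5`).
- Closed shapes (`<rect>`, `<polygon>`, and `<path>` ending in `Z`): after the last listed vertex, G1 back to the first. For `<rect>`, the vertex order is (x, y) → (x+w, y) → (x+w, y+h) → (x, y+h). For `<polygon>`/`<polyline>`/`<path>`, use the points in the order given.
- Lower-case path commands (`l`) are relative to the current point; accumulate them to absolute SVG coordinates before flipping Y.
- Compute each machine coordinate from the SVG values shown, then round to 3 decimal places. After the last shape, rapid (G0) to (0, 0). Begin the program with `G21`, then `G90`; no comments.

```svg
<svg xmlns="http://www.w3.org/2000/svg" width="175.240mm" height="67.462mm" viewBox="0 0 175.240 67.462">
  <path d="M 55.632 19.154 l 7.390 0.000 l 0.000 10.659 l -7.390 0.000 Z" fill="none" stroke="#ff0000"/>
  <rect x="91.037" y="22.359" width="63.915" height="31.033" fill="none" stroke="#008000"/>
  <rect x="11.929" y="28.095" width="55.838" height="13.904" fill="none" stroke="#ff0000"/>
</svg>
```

Since the viewBox matches the mm dimensions, user units are millimetres directly. The only transform is the Y-flip y_m = 67.462 − y_svg.

Shape 1 is a rectangle drawn with `<path>`. Its stroke #ff0000 means score at S486, F2141. After flipping Y the toolpath is (55.632,48.308) → (63.022,48.308) → (63.022,37.649) → (55.632,37.649) → (55.632,48.308), returning to the start.

Shape 2 is a rectangle drawn with `<rect>`. Its stroke #008000 means cut at S920, F1481. After flipping Y the toolpath is (91.037,45.103) → (154.952,45.103) → (154.952,14.070) → (91.037,14.070) → (91.037,45.103), returning to the start.

Shape 3 is a rectangle drawn with `<rect>`. Its stroke #ff0000 means score at S486, F2141. After flipping Y the toolpath is (11.929,39.367) → (67.767,39.367) → (67.767,25.463) → (11.929,25.463) → (11.929,39.367), returning to the start.

G21
G90
G0 X55.632 Y48.308
M3 S486
G1 X63.022 Y48.308 F2141
G1 X63.022 Y37.649
G1 X55.632 Y37.649
G1 X55.632 Y48.308
M5
G0 X91.037 Y45.103
M3 S920
G1 X154.952 Y45.103 F1481
G1 X154.952 Y14.070
G1 X91.037 Y14.070
G1 X91.037 Y45.103
M5
G0 X11.929 Y39.367
M3 S486
G1 X67.767 Y39.367 F2141
G1 X67.767 Y25.463
G1 X11.929 Y25.463
G1 X11.929 Y39.367
M5
G0 X0.000 Y0.000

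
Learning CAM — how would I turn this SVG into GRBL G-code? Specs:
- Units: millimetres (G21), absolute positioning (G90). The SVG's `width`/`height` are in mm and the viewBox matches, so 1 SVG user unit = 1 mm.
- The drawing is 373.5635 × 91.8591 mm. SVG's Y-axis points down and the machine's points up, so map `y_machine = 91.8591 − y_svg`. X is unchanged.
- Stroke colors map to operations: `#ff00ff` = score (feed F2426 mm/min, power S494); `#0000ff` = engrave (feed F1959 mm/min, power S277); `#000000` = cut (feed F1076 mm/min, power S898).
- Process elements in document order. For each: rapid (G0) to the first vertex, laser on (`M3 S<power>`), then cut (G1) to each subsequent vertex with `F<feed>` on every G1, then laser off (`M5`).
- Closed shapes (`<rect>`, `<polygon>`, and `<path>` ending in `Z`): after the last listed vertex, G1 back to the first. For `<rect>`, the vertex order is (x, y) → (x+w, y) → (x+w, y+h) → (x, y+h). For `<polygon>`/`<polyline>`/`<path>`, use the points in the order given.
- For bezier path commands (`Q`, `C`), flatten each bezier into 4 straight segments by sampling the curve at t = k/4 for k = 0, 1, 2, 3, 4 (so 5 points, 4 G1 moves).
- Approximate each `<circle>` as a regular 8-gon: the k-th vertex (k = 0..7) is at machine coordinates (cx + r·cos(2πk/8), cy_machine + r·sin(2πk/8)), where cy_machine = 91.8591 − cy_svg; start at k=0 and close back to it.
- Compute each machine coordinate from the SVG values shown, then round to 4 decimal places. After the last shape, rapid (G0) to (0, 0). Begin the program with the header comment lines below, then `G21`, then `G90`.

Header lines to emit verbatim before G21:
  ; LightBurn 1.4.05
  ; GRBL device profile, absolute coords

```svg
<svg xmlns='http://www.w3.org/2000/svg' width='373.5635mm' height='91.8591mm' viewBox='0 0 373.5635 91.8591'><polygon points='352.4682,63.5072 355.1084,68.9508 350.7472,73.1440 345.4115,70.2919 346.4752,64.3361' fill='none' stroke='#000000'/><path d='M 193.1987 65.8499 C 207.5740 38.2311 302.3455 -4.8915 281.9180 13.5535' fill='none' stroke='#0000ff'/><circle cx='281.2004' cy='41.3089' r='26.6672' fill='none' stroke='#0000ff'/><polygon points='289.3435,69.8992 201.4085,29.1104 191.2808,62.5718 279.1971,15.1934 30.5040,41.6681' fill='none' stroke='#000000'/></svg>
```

viewBox `0 0 373.5635 91.8591` with mm width/height → 1 unit = 1 mm. Flip: y_m = 91.8591 − y_svg.

**Shape 1** — `<polygon>` regular polygon, stroke `#000000` → cut (S898, F1076). Machine vertices: (352.4682,28.3519) → (355.1084,22.9083) → (350.7472,18.7151) → (345.4115,21.5672) → (346.4752,27.5230) → (352.4682,28.3519). Closed: final G1 returns to the first vertex.

**Shape 2** — `<path>` cubic bezier, stroke `#0000ff` → engrave (S277, F1959). Control points (SVG): P0=(193.1987,65.8499), P1=(207.5740,38.2311), P2=(302.3455,-4.8915), P3=(281.9180,13.5535); sampled at t=k/4. Machine vertices: (193.1987,26.0092) → (215.9983,48.4260) → (250.6094,69.4313) → (278.6950,81.7997) → (281.9180,78.3056). Open path.

**Shape 3** — `<circle>` circle, stroke `#0000ff` → engrave (S277, F1959). Machine vertices: (307.8676,50.5502) → (300.0570,69.4068) → (281.2004,77.2174) → (262.3438,69.4068) → (254.5332,50.5502) → (262.3438,31.6936) → (281.2004,23.8830) → (300.0570,31.6936) → (307.8676,50.5502). Closed: final G1 returns to the first vertex.

**Shape 4** — `<polygon>` closed polygon, stroke `#000000` → cut (S898, F1076). Machine vertices: (289.3435,21.9599) → (201.4085,62.7487) → (191.2808,29.2873) → (279.1971,76.6657) → (30.5040,50.1910) → (289.3435,21.9599). Closed: final G1 returns to the first vertex.

; LightBurn 1.4.05
; GRBL device profile, absolute coords
G21
G90
G0 X352.4682 Y28.3519
M3 S898
G1 X355.1084 Y22.9083 F1076
G1 X350.7472 Y18.7151 F1076
G1 X345.4115 Y21.5672 F1076
G1 X346.4752 Y27.5230 F1076
G1 X352.4682 Y28.3519 F1076
M5
G0 X193.1987 Y26.0092
M3 S277
G1 X215.9983 Y48.4260 F1959
G1 X250.6094 Y69.4313 F1959
G1 X278.6950 Y81.7997 F1959
G1 X281.9180 Y78.3056 F1959
M5
G0 X307.8676 Y50.5502
M3 S277
G1 X300.0570 Y69.4068 F1959
G1 X281.2004 Y77.2174 F1959
G1 X262.3438 Y69.4068 F1959
G1 X254.5332 Y50.5502 F1959
G1 X262.3438 Y31.6936 F1959
G1 X281.2004 Y23.8830 F1959
G1 X300.0570 Y31.6936 F1959
G1 X307.8676 Y50.5502 F1959
M5
G0 X289.3435 Y21.9599
M3 S898
G1 X201.4085 Y62.7487 F1076
G1 X191.2808 Y29.2873 F1076
G1 X279.1971 Y76.6657 F1076
G1 X30.5040 Y50.1910 F1076
G1 X289.3435 Y21.9599 F1076
M5
G0 X0.0000 Y0.0000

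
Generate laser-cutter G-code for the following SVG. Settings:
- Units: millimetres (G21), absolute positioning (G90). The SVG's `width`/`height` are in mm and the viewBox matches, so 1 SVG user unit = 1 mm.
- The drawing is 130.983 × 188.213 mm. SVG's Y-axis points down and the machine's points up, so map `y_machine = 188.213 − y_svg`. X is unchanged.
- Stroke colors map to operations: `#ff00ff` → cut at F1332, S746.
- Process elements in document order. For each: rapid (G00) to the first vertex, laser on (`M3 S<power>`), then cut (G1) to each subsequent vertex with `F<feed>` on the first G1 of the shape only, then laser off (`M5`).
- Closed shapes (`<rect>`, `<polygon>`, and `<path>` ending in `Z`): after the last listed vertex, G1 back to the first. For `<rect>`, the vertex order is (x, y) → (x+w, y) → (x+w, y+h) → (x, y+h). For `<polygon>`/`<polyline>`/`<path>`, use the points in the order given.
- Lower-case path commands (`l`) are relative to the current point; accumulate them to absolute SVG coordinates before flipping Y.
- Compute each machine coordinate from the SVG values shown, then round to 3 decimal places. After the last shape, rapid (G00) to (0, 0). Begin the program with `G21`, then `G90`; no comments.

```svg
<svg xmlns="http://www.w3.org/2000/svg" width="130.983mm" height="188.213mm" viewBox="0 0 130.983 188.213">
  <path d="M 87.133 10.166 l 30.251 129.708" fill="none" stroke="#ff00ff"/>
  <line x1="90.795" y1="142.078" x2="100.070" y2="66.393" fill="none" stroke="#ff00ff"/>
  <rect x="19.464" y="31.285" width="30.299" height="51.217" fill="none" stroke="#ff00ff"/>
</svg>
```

G21
G90
G00 X87.133 Y178.047
M3 S746
G1 X117.384 Y48.339 F1332
M5
G00 X90.795 Y46.135
M3 S746
G1 X100.070 Y121.820 F1332
M5
G00 X19.464 Y156.928
M3 S746
G1 X49.763 Y156.928 F1332
G1 X49.763 Y105.711
G1 X19.464 Y105.711
G1 X19.464 Y156.928
M5
G00 X0.000 Y0.000

Since the viewBox matches the mm dimensions, user units are millimetres directly. The only transform is the Y-flip y_m = 188.213 − y_svg.

Shape 1 is a line segment drawn with `<path>`. Its stroke #ff00ff means cut at S746, F1332. After flipping Y the toolpath is (87.133,178.047) → (117.384,48.339).

Shape 2 is a line segment drawn with `<line>`. Its stroke #ff00ff means cut at S746, F1332. After flipping Y the toolpath is (90.795,46.135) → (100.070,121.820).

Shape 3 is a rectangle drawn with `<rect>`. Its stroke #ff00ff means cut at S746, F1332. After flipping Y the toolpath is (19.464,156.928) → (49.763,156.928) → (49.763,105.711) → (19.464,105.711) → (19.464,156.928), returning to the start.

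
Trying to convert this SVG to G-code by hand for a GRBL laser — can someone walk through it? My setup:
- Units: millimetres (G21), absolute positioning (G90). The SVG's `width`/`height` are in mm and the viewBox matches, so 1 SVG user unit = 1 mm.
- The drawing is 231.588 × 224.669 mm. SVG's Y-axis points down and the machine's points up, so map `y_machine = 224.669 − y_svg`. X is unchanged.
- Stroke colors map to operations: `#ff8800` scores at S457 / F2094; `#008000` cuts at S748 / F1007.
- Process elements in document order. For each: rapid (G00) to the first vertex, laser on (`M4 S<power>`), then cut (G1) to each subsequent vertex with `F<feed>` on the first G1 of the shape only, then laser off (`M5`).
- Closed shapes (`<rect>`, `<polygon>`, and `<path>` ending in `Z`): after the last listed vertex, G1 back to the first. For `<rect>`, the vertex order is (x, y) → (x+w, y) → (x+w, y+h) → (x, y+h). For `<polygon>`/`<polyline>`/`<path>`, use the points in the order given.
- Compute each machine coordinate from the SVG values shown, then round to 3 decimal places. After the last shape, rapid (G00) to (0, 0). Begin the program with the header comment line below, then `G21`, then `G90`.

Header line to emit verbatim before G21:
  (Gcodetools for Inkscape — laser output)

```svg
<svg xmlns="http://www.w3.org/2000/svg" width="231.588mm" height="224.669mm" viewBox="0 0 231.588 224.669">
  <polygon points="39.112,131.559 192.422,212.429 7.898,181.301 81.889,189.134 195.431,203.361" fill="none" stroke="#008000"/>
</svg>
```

(Gcodetools for Inkscape — laser output)
G21
G90
G00 X39.112 Y93.110
M4 S748
G1 X192.422 Y12.240 F1007
G1 X7.898 Y43.368
G1 X81.889 Y35.535
G1 X195.431 Y21.308
G1 X39.112 Y93.110
M5
G00 X0.000 Y0.000

Since the viewBox matches the mm dimensions, user units are millimetres directly. The only transform is the Y-flip y_m = 224.669 − y_svg.

Shape 1 is a closed polygon drawn with `<polygon>`. Its stroke #008000 means cut at S748, F1007. After flipping Y the toolpath is (39.112,93.110) → (192.422,12.240) → (7.898,43.368) → (81.889,35.535) → (195.431,21.308) → (39.112,93.110), returning to the start.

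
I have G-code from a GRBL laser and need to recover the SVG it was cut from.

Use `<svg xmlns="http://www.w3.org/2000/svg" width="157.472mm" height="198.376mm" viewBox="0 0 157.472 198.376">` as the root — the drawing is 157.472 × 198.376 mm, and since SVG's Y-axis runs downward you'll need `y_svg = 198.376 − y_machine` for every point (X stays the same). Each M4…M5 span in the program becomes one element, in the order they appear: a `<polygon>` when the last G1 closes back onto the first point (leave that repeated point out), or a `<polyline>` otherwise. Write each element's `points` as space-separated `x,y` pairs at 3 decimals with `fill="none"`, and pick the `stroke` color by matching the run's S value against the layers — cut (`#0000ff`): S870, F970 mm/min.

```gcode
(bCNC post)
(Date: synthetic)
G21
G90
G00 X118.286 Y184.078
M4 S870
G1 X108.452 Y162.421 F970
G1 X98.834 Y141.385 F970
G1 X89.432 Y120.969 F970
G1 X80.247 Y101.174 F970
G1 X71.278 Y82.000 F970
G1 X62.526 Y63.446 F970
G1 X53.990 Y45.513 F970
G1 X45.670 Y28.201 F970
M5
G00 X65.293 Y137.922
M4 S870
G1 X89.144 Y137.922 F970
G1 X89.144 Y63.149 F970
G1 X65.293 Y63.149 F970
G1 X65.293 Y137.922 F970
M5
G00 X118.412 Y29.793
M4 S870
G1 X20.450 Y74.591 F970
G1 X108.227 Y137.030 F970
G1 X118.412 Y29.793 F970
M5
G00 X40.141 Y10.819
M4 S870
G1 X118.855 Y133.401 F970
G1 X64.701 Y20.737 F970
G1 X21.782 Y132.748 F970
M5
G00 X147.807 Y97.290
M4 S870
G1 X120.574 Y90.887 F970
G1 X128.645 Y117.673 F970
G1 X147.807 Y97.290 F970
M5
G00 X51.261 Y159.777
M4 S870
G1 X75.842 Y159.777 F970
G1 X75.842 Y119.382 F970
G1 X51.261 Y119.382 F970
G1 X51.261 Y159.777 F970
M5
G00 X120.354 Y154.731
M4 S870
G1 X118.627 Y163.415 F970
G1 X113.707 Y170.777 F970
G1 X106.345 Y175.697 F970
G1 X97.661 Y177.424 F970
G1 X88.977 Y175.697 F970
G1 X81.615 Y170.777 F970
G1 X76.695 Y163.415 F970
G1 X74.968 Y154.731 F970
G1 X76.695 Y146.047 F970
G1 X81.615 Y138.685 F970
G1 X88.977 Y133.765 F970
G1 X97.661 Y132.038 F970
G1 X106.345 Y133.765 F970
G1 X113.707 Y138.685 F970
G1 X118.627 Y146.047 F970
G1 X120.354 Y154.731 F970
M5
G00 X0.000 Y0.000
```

y_svg = 198.376 − y_m. Every run uses S870, so all elements get stroke `#0000ff` (cut).

[1] open run; points: 118.286,14.298 108.452,35.955 98.834,56.991 89.432,77.407 80.247,97.202 71.278,116.376 62.526,134.930 53.990,152.863 45.670,170.175

[2] closed run; points: 65.293,60.454 89.144,60.454 89.144,135.227 65.293,135.227

[3] closed run; points: 118.412,168.583 20.450,123.785 108.227,61.346

[4] open run; points: 40.141,187.557 118.855,64.975 64.701,177.639 21.782,65.628

[5] closed run; points: 147.807,101.086 120.574,107.489 128.645,80.703

[6] closed run; points: 51.261,38.599 75.842,38.599 75.842,78.994 51.261,78.994

[7] closed run; points: 120.354,43.645 118.627,34.961 113.707,27.599 106.345,22.679 97.661,20.952 88.977,22.679 81.615,27.599 76.695,34.961 74.968,43.645 76.695,52.329 81.615,59.691 88.977,64.611 97.661,66.338 106.345,64.611 113.707,59.691 118.627,52.329

<svg xmlns="http://www.w3.org/2000/svg" width="157.472mm" height="198.376mm" viewBox="0 0 157.472 198.376">
  <polyline points="118.286,14.298 108.452,35.955 98.834,56.991 89.432,77.407 80.247,97.202 71.278,116.376 62.526,134.930 53.990,152.863 45.670,170.175" fill="none" stroke="#0000ff"/>
  <polygon points="65.293,60.454 89.144,60.454 89.144,135.227 65.293,135.227" fill="none" stroke="#0000ff"/>
  <polygon points="118.412,168.583 20.450,123.785 108.227,61.346" fill="none" stroke="#0000ff"/>
  <polyline points="40.141,187.557 118.855,64.975 64.701,177.639 21.782,65.628" fill="none" stroke="#0000ff"/>
  <polygon points="147.807,101.086 120.574,107.489 128.645,80.703" fill="none" stroke="#0000ff"/>
  <polygon points="51.261,38.599 75.842,38.599 75.842,78.994 51.261,78.994" fill="none" stroke="#0000ff"/>
  <polygon points="120.354,43.645 118.627,34.961 113.707,27.599 106.345,22.679 97.661,20.952 88.977,22.679 81.615,27.599 76.695,34.961 74.968,43.645 76.695,52.329 81.615,59.691 88.977,64.611 97.661,66.338 106.345,64.611 113.707,59.691 118.627,52.329" fill="none" stroke="#0000ff"/>
</svg>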